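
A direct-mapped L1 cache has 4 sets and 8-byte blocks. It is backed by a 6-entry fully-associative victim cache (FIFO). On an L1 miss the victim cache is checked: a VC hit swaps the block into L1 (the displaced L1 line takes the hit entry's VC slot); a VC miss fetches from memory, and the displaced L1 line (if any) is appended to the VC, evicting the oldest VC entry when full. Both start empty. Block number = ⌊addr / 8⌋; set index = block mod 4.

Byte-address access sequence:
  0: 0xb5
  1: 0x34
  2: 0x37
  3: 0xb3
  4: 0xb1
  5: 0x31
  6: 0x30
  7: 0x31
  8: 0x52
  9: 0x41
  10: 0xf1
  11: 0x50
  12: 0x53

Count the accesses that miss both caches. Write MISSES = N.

  [0] addr=0xb5 blk=22 s=2: MISS | VC []
  [1] addr=0x34 blk=6 s=2: MISS | VC [22]
  [2] addr=0x37 blk=6 s=2: L1-HIT | VC [22]
  [3] addr=0xb3 blk=22 s=2: VC-HIT | VC [6]
  [4] addr=0xb1 blk=22 s=2: L1-HIT | VC [6]
  [5] addr=0x31 blk=6 s=2: VC-HIT | VC [22]
  [6] addr=0x30 blk=6 s=2: L1-HIT | VC [22]
  [7] addr=0x31 blk=6 s=2: L1-HIT | VC [22]
  [8] addr=0x52 blk=10 s=2: MISS | VC [22, 6]
  [9] addr=0x41 blk=8 s=0: MISS | VC [22, 6]
  [10] addr=0xf1 blk=30 s=2: MISS | VC [22, 6, 10]
  [11] addr=0x50 blk=10 s=2: VC-HIT | VC [22, 6, 30]
  [12] addr=0x53 blk=10 s=2: L1-HIT | VC [22, 6, 30]

MISSES = 5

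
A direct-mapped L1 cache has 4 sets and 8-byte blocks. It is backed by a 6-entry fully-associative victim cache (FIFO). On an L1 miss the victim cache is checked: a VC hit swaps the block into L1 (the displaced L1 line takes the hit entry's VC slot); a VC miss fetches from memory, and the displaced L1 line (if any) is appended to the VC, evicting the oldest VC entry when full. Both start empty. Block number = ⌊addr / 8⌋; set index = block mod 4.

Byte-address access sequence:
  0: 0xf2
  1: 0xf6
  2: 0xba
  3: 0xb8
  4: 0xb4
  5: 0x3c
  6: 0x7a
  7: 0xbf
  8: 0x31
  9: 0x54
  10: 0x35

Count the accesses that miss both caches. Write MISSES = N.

0: 0xf2 (blk 30, set 2) → MISS  vc=[]
1: 0xf6 (blk 30, set 2) → L1-HIT  vc=[]
2: 0xba (blk 23, set 3) → MISS  vc=[]
3: 0xb8 (blk 23, set 3) → L1-HIT  vc=[]
4: 0xb4 (blk 22, set 2) → MISS  vc=[30]
5: 0x3c (blk 7, set 3) → MISS  vc=[30, 23]
6: 0x7a (blk 15, set 3) → MISS  vc=[30, 23, 7]
7: 0xbf (blk 23, set 3) → VC-HIT  vc=[30, 15, 7]
8: 0x31 (blk 6, set 2) → MISS  vc=[30, 15, 7, 22]
9: 0x54 (blk 10, set 2) → MISS  vc=[30, 15, 7, 22, 6]
10: 0x35 (blk 6, set 2) → VC-HIT  vc=[30, 15, 7, 22, 10]

MISSES = 7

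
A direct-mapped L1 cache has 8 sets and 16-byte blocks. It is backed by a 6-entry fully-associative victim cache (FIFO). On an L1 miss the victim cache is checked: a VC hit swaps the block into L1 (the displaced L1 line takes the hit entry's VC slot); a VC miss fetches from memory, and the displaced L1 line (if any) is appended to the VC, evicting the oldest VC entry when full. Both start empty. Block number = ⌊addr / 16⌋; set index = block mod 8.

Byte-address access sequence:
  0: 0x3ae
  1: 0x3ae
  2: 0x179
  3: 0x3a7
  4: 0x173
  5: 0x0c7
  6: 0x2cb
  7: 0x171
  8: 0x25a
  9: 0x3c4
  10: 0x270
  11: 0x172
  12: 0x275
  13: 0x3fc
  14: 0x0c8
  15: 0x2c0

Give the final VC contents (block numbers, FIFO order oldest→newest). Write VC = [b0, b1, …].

VC = [60, 12, 23, 39]

#0 0x3ae→b58/s2 MISS; vc=[]
#1 0x3ae→b58/s2 L1-HIT; vc=[]
#2 0x179→b23/s7 MISS; vc=[]
#3 0x3a7→b58/s2 L1-HIT; vc=[]
#4 0x173→b23/s7 L1-HIT; vc=[]
#5 0xc7→b12/s4 MISS; vc=[]
#6 0x2cb→b44/s4 MISS; vc=[12]
#7 0x171→b23/s7 L1-HIT; vc=[12]
#8 0x25a→b37/s5 MISS; vc=[12]
#9 0x3c4→b60/s4 MISS; vc=[12,44]
#10 0x270→b39/s7 MISS; vc=[12,44,23]
#11 0x172→b23/s7 VC-HIT; vc=[12,44,39]
#12 0x275→b39/s7 VC-HIT; vc=[12,44,23]
#13 0x3fc→b63/s7 MISS; vc=[12,44,23,39]
#14 0xc8→b12/s4 VC-HIT; vc=[60,44,23,39]
#15 0x2c0→b44/s4 VC-HIT; vc=[60,12,23,39]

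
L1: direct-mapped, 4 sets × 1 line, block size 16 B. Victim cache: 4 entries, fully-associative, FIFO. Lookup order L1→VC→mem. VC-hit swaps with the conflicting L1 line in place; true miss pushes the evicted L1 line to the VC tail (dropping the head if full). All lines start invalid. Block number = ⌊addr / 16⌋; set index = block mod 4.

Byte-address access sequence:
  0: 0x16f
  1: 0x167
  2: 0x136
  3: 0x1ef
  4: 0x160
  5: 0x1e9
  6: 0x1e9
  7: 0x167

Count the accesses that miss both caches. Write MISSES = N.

MISSES = 3

  [0] addr=0x16f blk=22 s=2: MISS | VC []
  [1] addr=0x167 blk=22 s=2: L1-HIT | VC []
  [2] addr=0x136 blk=19 s=3: MISS | VC []
  [3] addr=0x1ef blk=30 s=2: MISS | VC [22]
  [4] addr=0x160 blk=22 s=2: VC-HIT | VC [30]
  [5] addr=0x1e9 blk=30 s=2: VC-HIT | VC [22]
  [6] addr=0x1e9 blk=30 s=2: L1-HIT | VC [22]
  [7] addr=0x167 blk=22 s=2: VC-HIT | VC [30]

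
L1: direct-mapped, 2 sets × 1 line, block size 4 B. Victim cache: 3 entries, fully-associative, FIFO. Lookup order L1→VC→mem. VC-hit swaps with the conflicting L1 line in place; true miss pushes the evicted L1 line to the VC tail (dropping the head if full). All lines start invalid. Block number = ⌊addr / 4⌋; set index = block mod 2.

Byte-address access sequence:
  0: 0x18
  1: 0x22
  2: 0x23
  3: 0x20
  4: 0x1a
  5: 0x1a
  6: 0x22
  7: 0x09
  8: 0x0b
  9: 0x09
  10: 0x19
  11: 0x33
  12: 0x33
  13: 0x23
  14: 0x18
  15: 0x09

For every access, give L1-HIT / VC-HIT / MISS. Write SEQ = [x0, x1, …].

SEQ = [MISS, MISS, L1-HIT, L1-HIT, VC-HIT, L1-HIT, VC-HIT, MISS, L1-HIT, L1-HIT, VC-HIT, MISS, L1-HIT, VC-HIT, VC-HIT, VC-HIT]

0: 0x18 (blk 6, set 0) → MISS  vc=[]
1: 0x22 (blk 8, set 0) → MISS  vc=[6]
2: 0x23 (blk 8, set 0) → L1-HIT  vc=[6]
3: 0x20 (blk 8, set 0) → L1-HIT  vc=[6]
4: 0x1a (blk 6, set 0) → VC-HIT  vc=[8]
5: 0x1a (blk 6, set 0) → L1-HIT  vc=[8]
6: 0x22 (blk 8, set 0) → VC-HIT  vc=[6]
7: 0x9 (blk 2, set 0) → MISS  vc=[6, 8]
8: 0xb (blk 2, set 0) → L1-HIT  vc=[6, 8]
9: 0x9 (blk 2, set 0) → L1-HIT  vc=[6, 8]
10: 0x19 (blk 6, set 0) → VC-HIT  vc=[2, 8]
11: 0x33 (blk 12, set 0) → MISS  vc=[2, 8, 6]
12: 0x33 (blk 12, set 0) → L1-HIT  vc=[2, 8, 6]
13: 0x23 (blk 8, set 0) → VC-HIT  vc=[2, 12, 6]
14: 0x18 (blk 6, set 0) → VC-HIT  vc=[2, 12, 8]
15: 0x9 (blk 2, set 0) → VC-HIT  vc=[6, 12, 8]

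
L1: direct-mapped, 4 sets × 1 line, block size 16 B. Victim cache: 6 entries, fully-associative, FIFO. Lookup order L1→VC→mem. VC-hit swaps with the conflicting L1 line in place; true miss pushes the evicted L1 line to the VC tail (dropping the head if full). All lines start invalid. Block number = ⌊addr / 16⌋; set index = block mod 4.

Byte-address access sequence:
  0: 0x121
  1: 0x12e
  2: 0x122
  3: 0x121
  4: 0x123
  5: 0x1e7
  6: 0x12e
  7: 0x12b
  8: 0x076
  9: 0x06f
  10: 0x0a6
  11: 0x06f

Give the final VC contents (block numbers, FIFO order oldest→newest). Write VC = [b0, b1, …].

0: 0x121 (blk 18, set 2) → MISS  vc=[]
1: 0x12e (blk 18, set 2) → L1-HIT  vc=[]
2: 0x122 (blk 18, set 2) → L1-HIT  vc=[]
3: 0x121 (blk 18, set 2) → L1-HIT  vc=[]
4: 0x123 (blk 18, set 2) → L1-HIT  vc=[]
5: 0x1e7 (blk 30, set 2) → MISS  vc=[18]
6: 0x12e (blk 18, set 2) → VC-HIT  vc=[30]
7: 0x12b (blk 18, set 2) → L1-HIT  vc=[30]
8: 0x76 (blk 7, set 3) → MISS  vc=[30]
9: 0x6f (blk 6, set 2) → MISS  vc=[30, 18]
10: 0xa6 (blk 10, set 2) → MISS  vc=[30, 18, 6]
11: 0x6f (blk 6, set 2) → VC-HIT  vc=[30, 18, 10]

VC = [30, 18, 10]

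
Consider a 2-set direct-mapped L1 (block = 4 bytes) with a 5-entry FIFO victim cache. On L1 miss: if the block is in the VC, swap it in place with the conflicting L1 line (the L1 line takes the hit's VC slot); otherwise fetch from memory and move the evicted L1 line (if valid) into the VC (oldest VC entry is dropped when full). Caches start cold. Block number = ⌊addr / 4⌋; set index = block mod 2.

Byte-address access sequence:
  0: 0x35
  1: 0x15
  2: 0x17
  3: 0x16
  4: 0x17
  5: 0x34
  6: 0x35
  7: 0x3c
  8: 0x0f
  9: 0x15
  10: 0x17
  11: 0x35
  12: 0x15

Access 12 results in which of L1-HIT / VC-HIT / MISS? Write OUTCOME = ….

OUTCOME = VC-HIT

0: 0x35 (blk 13, set 1) → MISS  vc=[]
1: 0x15 (blk 5, set 1) → MISS  vc=[13]
2: 0x17 (blk 5, set 1) → L1-HIT  vc=[13]
3: 0x16 (blk 5, set 1) → L1-HIT  vc=[13]
4: 0x17 (blk 5, set 1) → L1-HIT  vc=[13]
5: 0x34 (blk 13, set 1) → VC-HIT  vc=[5]
6: 0x35 (blk 13, set 1) → L1-HIT  vc=[5]
7: 0x3c (blk 15, set 1) → MISS  vc=[5, 13]
8: 0xf (blk 3, set 1) → MISS  vc=[5, 13, 15]
9: 0x15 (blk 5, set 1) → VC-HIT  vc=[3, 13, 15]
10: 0x17 (blk 5, set 1) → L1-HIT  vc=[3, 13, 15]
11: 0x35 (blk 13, set 1) → VC-HIT  vc=[3, 5, 15]
12: 0x15 (blk 5, set 1) → VC-HIT  vc=[3, 13, 15]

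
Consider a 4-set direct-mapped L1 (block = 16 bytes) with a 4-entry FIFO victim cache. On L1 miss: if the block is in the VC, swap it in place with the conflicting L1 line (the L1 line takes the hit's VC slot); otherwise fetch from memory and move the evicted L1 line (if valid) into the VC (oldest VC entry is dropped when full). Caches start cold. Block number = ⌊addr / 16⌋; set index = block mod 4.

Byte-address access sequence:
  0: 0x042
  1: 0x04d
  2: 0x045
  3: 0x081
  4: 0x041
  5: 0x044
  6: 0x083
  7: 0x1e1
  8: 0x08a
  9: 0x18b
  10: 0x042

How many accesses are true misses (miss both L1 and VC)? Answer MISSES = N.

#0 0x42→b4/s0 MISS; vc=[]
#1 0x4d→b4/s0 L1-HIT; vc=[]
#2 0x45→b4/s0 L1-HIT; vc=[]
#3 0x81→b8/s0 MISS; vc=[4]
#4 0x41→b4/s0 VC-HIT; vc=[8]
#5 0x44→b4/s0 L1-HIT; vc=[8]
#6 0x83→b8/s0 VC-HIT; vc=[4]
#7 0x1e1→b30/s2 MISS; vc=[4]
#8 0x8a→b8/s0 L1-HIT; vc=[4]
#9 0x18b→b24/s0 MISS; vc=[4,8]
#10 0x42→b4/s0 VC-HIT; vc=[24,8]

MISSES = 4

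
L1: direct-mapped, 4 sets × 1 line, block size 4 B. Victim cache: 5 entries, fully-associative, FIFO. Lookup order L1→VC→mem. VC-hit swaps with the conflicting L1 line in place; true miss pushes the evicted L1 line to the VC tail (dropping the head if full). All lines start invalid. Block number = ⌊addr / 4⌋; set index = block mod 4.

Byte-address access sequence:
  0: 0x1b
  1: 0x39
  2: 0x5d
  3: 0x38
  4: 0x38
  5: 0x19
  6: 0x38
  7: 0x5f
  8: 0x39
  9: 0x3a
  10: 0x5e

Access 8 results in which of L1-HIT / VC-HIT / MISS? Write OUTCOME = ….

#0 0x1b→b6/s2 MISS; vc=[]
#1 0x39→b14/s2 MISS; vc=[6]
#2 0x5d→b23/s3 MISS; vc=[6]
#3 0x38→b14/s2 L1-HIT; vc=[6]
#4 0x38→b14/s2 L1-HIT; vc=[6]
#5 0x19→b6/s2 VC-HIT; vc=[14]
#6 0x38→b14/s2 VC-HIT; vc=[6]
#7 0x5f→b23/s3 L1-HIT; vc=[6]
#8 0x39→b14/s2 L1-HIT; vc=[6]
#9 0x3a→b14/s2 L1-HIT; vc=[6]
#10 0x5e→b23/s3 L1-HIT; vc=[6]

OUTCOME = L1-HIT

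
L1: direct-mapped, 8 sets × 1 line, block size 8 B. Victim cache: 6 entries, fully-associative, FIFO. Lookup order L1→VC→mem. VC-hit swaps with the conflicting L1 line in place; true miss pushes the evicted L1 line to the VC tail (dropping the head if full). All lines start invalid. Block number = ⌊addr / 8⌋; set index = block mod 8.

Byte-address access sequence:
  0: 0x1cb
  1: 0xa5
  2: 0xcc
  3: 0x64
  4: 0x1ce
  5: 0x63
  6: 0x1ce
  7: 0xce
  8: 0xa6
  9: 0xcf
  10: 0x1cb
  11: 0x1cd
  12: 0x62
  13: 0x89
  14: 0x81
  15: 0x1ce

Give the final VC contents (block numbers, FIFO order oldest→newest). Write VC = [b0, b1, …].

0: 0x1cb (blk 57, set 1) → MISS  vc=[]
1: 0xa5 (blk 20, set 4) → MISS  vc=[]
2: 0xcc (blk 25, set 1) → MISS  vc=[57]
3: 0x64 (blk 12, set 4) → MISS  vc=[57, 20]
4: 0x1ce (blk 57, set 1) → VC-HIT  vc=[25, 20]
5: 0x63 (blk 12, set 4) → L1-HIT  vc=[25, 20]
6: 0x1ce (blk 57, set 1) → L1-HIT  vc=[25, 20]
7: 0xce (blk 25, set 1) → VC-HIT  vc=[57, 20]
8: 0xa6 (blk 20, set 4) → VC-HIT  vc=[57, 12]
9: 0xcf (blk 25, set 1) → L1-HIT  vc=[57, 12]
10: 0x1cb (blk 57, set 1) → VC-HIT  vc=[25, 12]
11: 0x1cd (blk 57, set 1) → L1-HIT  vc=[25, 12]
12: 0x62 (blk 12, set 4) → VC-HIT  vc=[25, 20]
13: 0x89 (blk 17, set 1) → MISS  vc=[25, 20, 57]
14: 0x81 (blk 16, set 0) → MISS  vc=[25, 20, 57]
15: 0x1ce (blk 57, set 1) → VC-HIT  vc=[25, 20, 17]

VC = [25, 20, 17]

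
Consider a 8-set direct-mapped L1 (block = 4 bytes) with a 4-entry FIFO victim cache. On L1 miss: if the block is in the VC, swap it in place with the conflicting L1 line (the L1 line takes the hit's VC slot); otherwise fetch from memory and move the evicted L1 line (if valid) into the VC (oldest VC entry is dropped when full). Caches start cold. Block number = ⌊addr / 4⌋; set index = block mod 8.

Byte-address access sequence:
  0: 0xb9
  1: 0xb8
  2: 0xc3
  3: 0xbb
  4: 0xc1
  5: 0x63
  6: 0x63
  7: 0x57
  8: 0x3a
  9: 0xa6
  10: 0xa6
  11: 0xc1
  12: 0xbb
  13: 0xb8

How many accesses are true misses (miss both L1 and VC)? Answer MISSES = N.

#0 0xb9→b46/s6 MISS; vc=[]
#1 0xb8→b46/s6 L1-HIT; vc=[]
#2 0xc3→b48/s0 MISS; vc=[]
#3 0xbb→b46/s6 L1-HIT; vc=[]
#4 0xc1→b48/s0 L1-HIT; vc=[]
#5 0x63→b24/s0 MISS; vc=[48]
#6 0x63→b24/s0 L1-HIT; vc=[48]
#7 0x57→b21/s5 MISS; vc=[48]
#8 0x3a→b14/s6 MISS; vc=[48,46]
#9 0xa6→b41/s1 MISS; vc=[48,46]
#10 0xa6→b41/s1 L1-HIT; vc=[48,46]
#11 0xc1→b48/s0 VC-HIT; vc=[24,46]
#12 0xbb→b46/s6 VC-HIT; vc=[24,14]
#13 0xb8→b46/s6 L1-HIT; vc=[24,14]

MISSES = 6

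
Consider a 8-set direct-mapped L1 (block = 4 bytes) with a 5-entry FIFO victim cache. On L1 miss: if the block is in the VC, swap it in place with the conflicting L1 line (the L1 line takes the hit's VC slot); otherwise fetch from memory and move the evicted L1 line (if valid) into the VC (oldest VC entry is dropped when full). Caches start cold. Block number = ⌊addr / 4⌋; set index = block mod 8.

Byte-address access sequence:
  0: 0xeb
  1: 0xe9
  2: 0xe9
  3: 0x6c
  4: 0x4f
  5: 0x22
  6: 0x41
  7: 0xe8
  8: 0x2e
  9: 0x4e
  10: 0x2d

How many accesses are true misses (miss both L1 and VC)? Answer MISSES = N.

MISSES = 6

  [0] addr=0xeb blk=58 s=2: MISS | VC []
  [1] addr=0xe9 blk=58 s=2: L1-HIT | VC []
  [2] addr=0xe9 blk=58 s=2: L1-HIT | VC []
  [3] addr=0x6c blk=27 s=3: MISS | VC []
  [4] addr=0x4f blk=19 s=3: MISS | VC [27]
  [5] addr=0x22 blk=8 s=0: MISS | VC [27]
  [6] addr=0x41 blk=16 s=0: MISS | VC [27, 8]
  [7] addr=0xe8 blk=58 s=2: L1-HIT | VC [27, 8]
  [8] addr=0x2e blk=11 s=3: MISS | VC [27, 8, 19]
  [9] addr=0x4e blk=19 s=3: VC-HIT | VC [27, 8, 11]
  [10] addr=0x2d blk=11 s=3: VC-HIT | VC [27, 8, 19]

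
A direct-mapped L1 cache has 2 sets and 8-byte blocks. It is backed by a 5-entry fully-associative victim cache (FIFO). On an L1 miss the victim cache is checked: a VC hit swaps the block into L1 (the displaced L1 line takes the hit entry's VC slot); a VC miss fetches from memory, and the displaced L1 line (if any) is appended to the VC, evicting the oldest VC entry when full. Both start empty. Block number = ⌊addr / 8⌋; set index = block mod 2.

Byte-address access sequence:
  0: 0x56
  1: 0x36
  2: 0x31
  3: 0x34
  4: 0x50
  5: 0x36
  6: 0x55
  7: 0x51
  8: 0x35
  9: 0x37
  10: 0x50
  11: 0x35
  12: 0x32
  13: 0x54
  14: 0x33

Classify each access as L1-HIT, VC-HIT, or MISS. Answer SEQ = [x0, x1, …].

SEQ = [MISS, MISS, L1-HIT, L1-HIT, VC-HIT, VC-HIT, VC-HIT, L1-HIT, VC-HIT, L1-HIT, VC-HIT, VC-HIT, L1-HIT, VC-HIT, VC-HIT]

  [0] addr=0x56 blk=10 s=0: MISS | VC []
  [1] addr=0x36 blk=6 s=0: MISS | VC [10]
  [2] addr=0x31 blk=6 s=0: L1-HIT | VC [10]
  [3] addr=0x34 blk=6 s=0: L1-HIT | VC [10]
  [4] addr=0x50 blk=10 s=0: VC-HIT | VC [6]
  [5] addr=0x36 blk=6 s=0: VC-HIT | VC [10]
  [6] addr=0x55 blk=10 s=0: VC-HIT | VC [6]
  [7] addr=0x51 blk=10 s=0: L1-HIT | VC [6]
  [8] addr=0x35 blk=6 s=0: VC-HIT | VC [10]
  [9] addr=0x37 blk=6 s=0: L1-HIT | VC [10]
  [10] addr=0x50 blk=10 s=0: VC-HIT | VC [6]
  [11] addr=0x35 blk=6 s=0: VC-HIT | VC [10]
  [12] addr=0x32 blk=6 s=0: L1-HIT | VC [10]
  [13] addr=0x54 blk=10 s=0: VC-HIT | VC [6]
  [14] addr=0x33 blk=6 s=0: VC-HIT | VC [10]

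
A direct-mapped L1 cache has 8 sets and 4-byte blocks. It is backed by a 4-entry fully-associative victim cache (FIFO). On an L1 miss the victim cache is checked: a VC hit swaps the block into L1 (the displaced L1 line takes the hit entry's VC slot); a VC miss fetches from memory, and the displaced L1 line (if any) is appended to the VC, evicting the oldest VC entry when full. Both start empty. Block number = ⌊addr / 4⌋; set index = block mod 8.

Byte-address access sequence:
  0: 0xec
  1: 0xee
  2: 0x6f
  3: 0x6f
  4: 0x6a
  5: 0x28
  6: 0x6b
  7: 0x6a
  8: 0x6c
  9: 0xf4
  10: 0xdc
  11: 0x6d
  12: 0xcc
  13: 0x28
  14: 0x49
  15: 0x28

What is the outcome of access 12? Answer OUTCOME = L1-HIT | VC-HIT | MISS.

OUTCOME = MISS

0: 0xec (blk 59, set 3) → MISS  vc=[]
1: 0xee (blk 59, set 3) → L1-HIT  vc=[]
2: 0x6f (blk 27, set 3) → MISS  vc=[59]
3: 0x6f (blk 27, set 3) → L1-HIT  vc=[59]
4: 0x6a (blk 26, set 2) → MISS  vc=[59]
5: 0x28 (blk 10, set 2) → MISS  vc=[59, 26]
6: 0x6b (blk 26, set 2) → VC-HIT  vc=[59, 10]
7: 0x6a (blk 26, set 2) → L1-HIT  vc=[59, 10]
8: 0x6c (blk 27, set 3) → L1-HIT  vc=[59, 10]
9: 0xf4 (blk 61, set 5) → MISS  vc=[59, 10]
10: 0xdc (blk 55, set 7) → MISS  vc=[59, 10]
11: 0x6d (blk 27, set 3) → L1-HIT  vc=[59, 10]
12: 0xcc (blk 51, set 3) → MISS  vc=[59, 10, 27]
13: 0x28 (blk 10, set 2) → VC-HIT  vc=[59, 26, 27]
14: 0x49 (blk 18, set 2) → MISS  vc=[59, 26, 27, 10]
15: 0x28 (blk 10, set 2) → VC-HIT  vc=[59, 26, 27, 18]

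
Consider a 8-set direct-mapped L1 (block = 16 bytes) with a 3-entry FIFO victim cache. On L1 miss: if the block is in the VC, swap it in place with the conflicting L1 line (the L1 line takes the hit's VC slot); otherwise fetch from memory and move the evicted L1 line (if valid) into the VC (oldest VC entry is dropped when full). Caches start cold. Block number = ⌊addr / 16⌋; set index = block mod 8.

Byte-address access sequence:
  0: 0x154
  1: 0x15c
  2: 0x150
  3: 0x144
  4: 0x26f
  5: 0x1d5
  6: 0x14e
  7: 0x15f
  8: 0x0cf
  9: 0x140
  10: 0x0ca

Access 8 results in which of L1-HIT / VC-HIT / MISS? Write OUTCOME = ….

OUTCOME = MISS

  [0] addr=0x154 blk=21 s=5: MISS | VC []
  [1] addr=0x15c blk=21 s=5: L1-HIT | VC []
  [2] addr=0x150 blk=21 s=5: L1-HIT | VC []
  [3] addr=0x144 blk=20 s=4: MISS | VC []
  [4] addr=0x26f blk=38 s=6: MISS | VC []
  [5] addr=0x1d5 blk=29 s=5: MISS | VC [21]
  [6] addr=0x14e blk=20 s=4: L1-HIT | VC [21]
  [7] addr=0x15f blk=21 s=5: VC-HIT | VC [29]
  [8] addr=0xcf blk=12 s=4: MISS | VC [29, 20]
  [9] addr=0x140 blk=20 s=4: VC-HIT | VC [29, 12]
  [10] addr=0xca blk=12 s=4: VC-HIT | VC [29, 20]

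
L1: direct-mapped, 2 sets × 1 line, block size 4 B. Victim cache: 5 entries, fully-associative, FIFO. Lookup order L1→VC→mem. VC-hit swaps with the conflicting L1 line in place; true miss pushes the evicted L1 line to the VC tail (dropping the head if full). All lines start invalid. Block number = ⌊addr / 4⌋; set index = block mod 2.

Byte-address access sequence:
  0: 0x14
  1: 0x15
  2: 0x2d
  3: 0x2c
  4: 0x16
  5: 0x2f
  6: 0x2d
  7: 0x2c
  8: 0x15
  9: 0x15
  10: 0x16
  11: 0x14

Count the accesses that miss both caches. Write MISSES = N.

MISSES = 2

#0 0x14→b5/s1 MISS; vc=[]
#1 0x15→b5/s1 L1-HIT; vc=[]
#2 0x2d→b11/s1 MISS; vc=[5]
#3 0x2c→b11/s1 L1-HIT; vc=[5]
#4 0x16→b5/s1 VC-HIT; vc=[11]
#5 0x2f→b11/s1 VC-HIT; vc=[5]
#6 0x2d→b11/s1 L1-HIT; vc=[5]
#7 0x2c→b11/s1 L1-HIT; vc=[5]
#8 0x15→b5/s1 VC-HIT; vc=[11]
#9 0x15→b5/s1 L1-HIT; vc=[11]
#10 0x16→b5/s1 L1-HIT; vc=[11]
#11 0x14→b5/s1 L1-HIT; vc=[11]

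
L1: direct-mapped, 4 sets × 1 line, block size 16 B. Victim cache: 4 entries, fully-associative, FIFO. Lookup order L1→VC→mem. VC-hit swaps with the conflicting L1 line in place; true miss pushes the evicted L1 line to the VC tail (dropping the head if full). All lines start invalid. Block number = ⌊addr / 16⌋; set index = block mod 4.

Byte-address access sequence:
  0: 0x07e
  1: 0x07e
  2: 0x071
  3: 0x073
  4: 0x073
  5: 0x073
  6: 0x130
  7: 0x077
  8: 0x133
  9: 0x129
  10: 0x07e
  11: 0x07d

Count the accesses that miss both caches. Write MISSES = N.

MISSES = 3

#0 0x7e→b7/s3 MISS; vc=[]
#1 0x7e→b7/s3 L1-HIT; vc=[]
#2 0x71→b7/s3 L1-HIT; vc=[]
#3 0x73→b7/s3 L1-HIT; vc=[]
#4 0x73→b7/s3 L1-HIT; vc=[]
#5 0x73→b7/s3 L1-HIT; vc=[]
#6 0x130→b19/s3 MISS; vc=[7]
#7 0x77→b7/s3 VC-HIT; vc=[19]
#8 0x133→b19/s3 VC-HIT; vc=[7]
#9 0x129→b18/s2 MISS; vc=[7]
#10 0x7e→b7/s3 VC-HIT; vc=[19]
#11 0x7d→b7/s3 L1-HIT; vc=[19]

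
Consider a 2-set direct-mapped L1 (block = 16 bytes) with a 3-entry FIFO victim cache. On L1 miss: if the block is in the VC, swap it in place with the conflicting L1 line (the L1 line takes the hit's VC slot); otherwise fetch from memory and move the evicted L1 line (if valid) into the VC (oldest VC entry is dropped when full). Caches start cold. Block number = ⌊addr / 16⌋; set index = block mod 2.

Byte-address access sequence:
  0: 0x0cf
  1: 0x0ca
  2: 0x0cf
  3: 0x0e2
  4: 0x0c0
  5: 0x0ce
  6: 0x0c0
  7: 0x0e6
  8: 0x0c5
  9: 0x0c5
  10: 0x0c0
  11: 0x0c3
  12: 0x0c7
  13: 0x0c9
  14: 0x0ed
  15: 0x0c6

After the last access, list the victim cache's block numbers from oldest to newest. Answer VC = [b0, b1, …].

0: 0xcf (blk 12, set 0) → MISS  vc=[]
1: 0xca (blk 12, set 0) → L1-HIT  vc=[]
2: 0xcf (blk 12, set 0) → L1-HIT  vc=[]
3: 0xe2 (blk 14, set 0) → MISS  vc=[12]
4: 0xc0 (blk 12, set 0) → VC-HIT  vc=[14]
5: 0xce (blk 12, set 0) → L1-HIT  vc=[14]
6: 0xc0 (blk 12, set 0) → L1-HIT  vc=[14]
7: 0xe6 (blk 14, set 0) → VC-HIT  vc=[12]
8: 0xc5 (blk 12, set 0) → VC-HIT  vc=[14]
9: 0xc5 (blk 12, set 0) → L1-HIT  vc=[14]
10: 0xc0 (blk 12, set 0) → L1-HIT  vc=[14]
11: 0xc3 (blk 12, set 0) → L1-HIT  vc=[14]
12: 0xc7 (blk 12, set 0) → L1-HIT  vc=[14]
13: 0xc9 (blk 12, set 0) → L1-HIT  vc=[14]
14: 0xed (blk 14, set 0) → VC-HIT  vc=[12]
15: 0xc6 (blk 12, set 0) → VC-HIT  vc=[14]

VC = [14]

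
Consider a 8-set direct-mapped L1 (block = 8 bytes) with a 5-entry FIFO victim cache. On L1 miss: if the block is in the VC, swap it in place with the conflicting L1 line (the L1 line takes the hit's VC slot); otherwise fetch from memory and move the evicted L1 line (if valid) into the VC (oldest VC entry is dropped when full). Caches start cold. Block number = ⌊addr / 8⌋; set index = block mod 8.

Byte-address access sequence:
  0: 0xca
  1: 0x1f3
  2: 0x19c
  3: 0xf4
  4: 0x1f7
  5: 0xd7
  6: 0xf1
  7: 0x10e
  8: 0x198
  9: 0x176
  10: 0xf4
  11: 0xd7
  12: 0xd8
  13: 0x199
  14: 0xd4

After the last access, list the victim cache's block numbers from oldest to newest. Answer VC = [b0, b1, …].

0: 0xca (blk 25, set 1) → MISS  vc=[]
1: 0x1f3 (blk 62, set 6) → MISS  vc=[]
2: 0x19c (blk 51, set 3) → MISS  vc=[]
3: 0xf4 (blk 30, set 6) → MISS  vc=[62]
4: 0x1f7 (blk 62, set 6) → VC-HIT  vc=[30]
5: 0xd7 (blk 26, set 2) → MISS  vc=[30]
6: 0xf1 (blk 30, set 6) → VC-HIT  vc=[62]
7: 0x10e (blk 33, set 1) → MISS  vc=[62, 25]
8: 0x198 (blk 51, set 3) → L1-HIT  vc=[62, 25]
9: 0x176 (blk 46, set 6) → MISS  vc=[62, 25, 30]
10: 0xf4 (blk 30, set 6) → VC-HIT  vc=[62, 25, 46]
11: 0xd7 (blk 26, set 2) → L1-HIT  vc=[62, 25, 46]
12: 0xd8 (blk 27, set 3) → MISS  vc=[62, 25, 46, 51]
13: 0x199 (blk 51, set 3) → VC-HIT  vc=[62, 25, 46, 27]
14: 0xd4 (blk 26, set 2) → L1-HIT  vc=[62, 25, 46, 27]

VC = [62, 25, 46, 27]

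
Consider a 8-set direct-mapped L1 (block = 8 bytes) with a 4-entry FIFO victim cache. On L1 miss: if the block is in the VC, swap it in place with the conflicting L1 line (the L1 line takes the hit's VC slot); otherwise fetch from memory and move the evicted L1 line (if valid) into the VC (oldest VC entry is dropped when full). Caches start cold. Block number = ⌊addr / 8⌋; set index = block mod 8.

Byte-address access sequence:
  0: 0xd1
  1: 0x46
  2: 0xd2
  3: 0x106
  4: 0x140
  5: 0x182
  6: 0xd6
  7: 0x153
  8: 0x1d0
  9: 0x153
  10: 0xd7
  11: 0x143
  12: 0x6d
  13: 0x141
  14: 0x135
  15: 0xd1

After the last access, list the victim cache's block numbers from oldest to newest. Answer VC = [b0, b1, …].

VC = [32, 48, 42, 58]

  [0] addr=0xd1 blk=26 s=2: MISS | VC []
  [1] addr=0x46 blk=8 s=0: MISS | VC []
  [2] addr=0xd2 blk=26 s=2: L1-HIT | VC []
  [3] addr=0x106 blk=32 s=0: MISS | VC [8]
  [4] addr=0x140 blk=40 s=0: MISS | VC [8, 32]
  [5] addr=0x182 blk=48 s=0: MISS | VC [8, 32, 40]
  [6] addr=0xd6 blk=26 s=2: L1-HIT | VC [8, 32, 40]
  [7] addr=0x153 blk=42 s=2: MISS | VC [8, 32, 40, 26]
  [8] addr=0x1d0 blk=58 s=2: MISS | VC [32, 40, 26, 42]
  [9] addr=0x153 blk=42 s=2: VC-HIT | VC [32, 40, 26, 58]
  [10] addr=0xd7 blk=26 s=2: VC-HIT | VC [32, 40, 42, 58]
  [11] addr=0x143 blk=40 s=0: VC-HIT | VC [32, 48, 42, 58]
  [12] addr=0x6d blk=13 s=5: MISS | VC [32, 48, 42, 58]
  [13] addr=0x141 blk=40 s=0: L1-HIT | VC [32, 48, 42, 58]
  [14] addr=0x135 blk=38 s=6: MISS | VC [32, 48, 42, 58]
  [15] addr=0xd1 blk=26 s=2: L1-HIT | VC [32, 48, 42, 58]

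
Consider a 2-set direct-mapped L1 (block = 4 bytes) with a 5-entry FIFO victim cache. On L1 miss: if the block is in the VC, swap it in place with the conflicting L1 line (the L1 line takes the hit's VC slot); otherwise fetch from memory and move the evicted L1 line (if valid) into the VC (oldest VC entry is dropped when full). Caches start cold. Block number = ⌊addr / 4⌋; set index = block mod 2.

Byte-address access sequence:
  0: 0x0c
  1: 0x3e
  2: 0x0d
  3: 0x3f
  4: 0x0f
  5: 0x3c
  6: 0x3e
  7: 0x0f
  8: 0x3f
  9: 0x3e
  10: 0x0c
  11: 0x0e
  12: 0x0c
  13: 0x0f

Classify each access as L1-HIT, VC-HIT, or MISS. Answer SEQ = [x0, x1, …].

SEQ = [MISS, MISS, VC-HIT, VC-HIT, VC-HIT, VC-HIT, L1-HIT, VC-HIT, VC-HIT, L1-HIT, VC-HIT, L1-HIT, L1-HIT, L1-HIT]

  [0] addr=0xc blk=3 s=1: MISS | VC []
  [1] addr=0x3e blk=15 s=1: MISS | VC [3]
  [2] addr=0xd blk=3 s=1: VC-HIT | VC [15]
  [3] addr=0x3f blk=15 s=1: VC-HIT | VC [3]
  [4] addr=0xf blk=3 s=1: VC-HIT | VC [15]
  [5] addr=0x3c blk=15 s=1: VC-HIT | VC [3]
  [6] addr=0x3e blk=15 s=1: L1-HIT | VC [3]
  [7] addr=0xf blk=3 s=1: VC-HIT | VC [15]
  [8] addr=0x3f blk=15 s=1: VC-HIT | VC [3]
  [9] addr=0x3e blk=15 s=1: L1-HIT | VC [3]
  [10] addr=0xc blk=3 s=1: VC-HIT | VC [15]
  [11] addr=0xe blk=3 s=1: L1-HIT | VC [15]
  [12] addr=0xc blk=3 s=1: L1-HIT | VC [15]
  [13] addr=0xf blk=3 s=1: L1-HIT | VC [15]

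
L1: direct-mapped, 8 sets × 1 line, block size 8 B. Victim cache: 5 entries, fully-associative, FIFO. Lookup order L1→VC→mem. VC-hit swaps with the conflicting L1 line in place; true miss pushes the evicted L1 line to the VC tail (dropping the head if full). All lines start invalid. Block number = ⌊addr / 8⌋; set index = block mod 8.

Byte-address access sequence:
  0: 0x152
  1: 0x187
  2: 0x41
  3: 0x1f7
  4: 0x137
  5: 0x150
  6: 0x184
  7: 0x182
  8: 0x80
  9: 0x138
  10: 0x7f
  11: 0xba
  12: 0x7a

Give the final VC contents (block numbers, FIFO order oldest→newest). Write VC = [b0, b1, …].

VC = [8, 62, 48, 39, 23]

0: 0x152 (blk 42, set 2) → MISS  vc=[]
1: 0x187 (blk 48, set 0) → MISS  vc=[]
2: 0x41 (blk 8, set 0) → MISS  vc=[48]
3: 0x1f7 (blk 62, set 6) → MISS  vc=[48]
4: 0x137 (blk 38, set 6) → MISS  vc=[48, 62]
5: 0x150 (blk 42, set 2) → L1-HIT  vc=[48, 62]
6: 0x184 (blk 48, set 0) → VC-HIT  vc=[8, 62]
7: 0x182 (blk 48, set 0) → L1-HIT  vc=[8, 62]
8: 0x80 (blk 16, set 0) → MISS  vc=[8, 62, 48]
9: 0x138 (blk 39, set 7) → MISS  vc=[8, 62, 48]
10: 0x7f (blk 15, set 7) → MISS  vc=[8, 62, 48, 39]
11: 0xba (blk 23, set 7) → MISS  vc=[8, 62, 48, 39, 15]
12: 0x7a (blk 15, set 7) → VC-HIT  vc=[8, 62, 48, 39, 23]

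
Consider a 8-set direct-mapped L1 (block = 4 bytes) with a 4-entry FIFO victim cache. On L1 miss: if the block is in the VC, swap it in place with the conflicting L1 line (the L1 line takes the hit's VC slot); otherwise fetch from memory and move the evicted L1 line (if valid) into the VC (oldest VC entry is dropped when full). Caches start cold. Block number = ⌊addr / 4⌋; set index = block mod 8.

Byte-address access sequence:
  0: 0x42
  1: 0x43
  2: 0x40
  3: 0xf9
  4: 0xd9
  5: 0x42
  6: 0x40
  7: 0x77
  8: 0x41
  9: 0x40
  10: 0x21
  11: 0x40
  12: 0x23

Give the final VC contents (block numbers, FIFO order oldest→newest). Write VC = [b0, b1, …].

VC = [62, 16]

0: 0x42 (blk 16, set 0) → MISS  vc=[]
1: 0x43 (blk 16, set 0) → L1-HIT  vc=[]
2: 0x40 (blk 16, set 0) → L1-HIT  vc=[]
3: 0xf9 (blk 62, set 6) → MISS  vc=[]
4: 0xd9 (blk 54, set 6) → MISS  vc=[62]
5: 0x42 (blk 16, set 0) → L1-HIT  vc=[62]
6: 0x40 (blk 16, set 0) → L1-HIT  vc=[62]
7: 0x77 (blk 29, set 5) → MISS  vc=[62]
8: 0x41 (blk 16, set 0) → L1-HIT  vc=[62]
9: 0x40 (blk 16, set 0) → L1-HIT  vc=[62]
10: 0x21 (blk 8, set 0) → MISS  vc=[62, 16]
11: 0x40 (blk 16, set 0) → VC-HIT  vc=[62, 8]
12: 0x23 (blk 8, set 0) → VC-HIT  vc=[62, 16]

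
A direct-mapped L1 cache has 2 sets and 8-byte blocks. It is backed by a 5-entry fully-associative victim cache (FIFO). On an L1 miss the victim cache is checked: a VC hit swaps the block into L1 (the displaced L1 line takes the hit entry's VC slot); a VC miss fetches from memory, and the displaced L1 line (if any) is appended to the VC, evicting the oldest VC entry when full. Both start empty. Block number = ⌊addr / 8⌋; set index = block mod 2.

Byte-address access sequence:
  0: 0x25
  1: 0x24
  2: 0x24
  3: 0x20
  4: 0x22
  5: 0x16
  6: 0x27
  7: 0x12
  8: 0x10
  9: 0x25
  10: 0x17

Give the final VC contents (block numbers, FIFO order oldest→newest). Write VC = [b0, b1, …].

VC = [4]

  [0] addr=0x25 blk=4 s=0: MISS | VC []
  [1] addr=0x24 blk=4 s=0: L1-HIT | VC []
  [2] addr=0x24 blk=4 s=0: L1-HIT | VC []
  [3] addr=0x20 blk=4 s=0: L1-HIT | VC []
  [4] addr=0x22 blk=4 s=0: L1-HIT | VC []
  [5] addr=0x16 blk=2 s=0: MISS | VC [4]
  [6] addr=0x27 blk=4 s=0: VC-HIT | VC [2]
  [7] addr=0x12 blk=2 s=0: VC-HIT | VC [4]
  [8] addr=0x10 blk=2 s=0: L1-HIT | VC [4]
  [9] addr=0x25 blk=4 s=0: VC-HIT | VC [2]
  [10] addr=0x17 blk=2 s=0: VC-HIT | VC [4]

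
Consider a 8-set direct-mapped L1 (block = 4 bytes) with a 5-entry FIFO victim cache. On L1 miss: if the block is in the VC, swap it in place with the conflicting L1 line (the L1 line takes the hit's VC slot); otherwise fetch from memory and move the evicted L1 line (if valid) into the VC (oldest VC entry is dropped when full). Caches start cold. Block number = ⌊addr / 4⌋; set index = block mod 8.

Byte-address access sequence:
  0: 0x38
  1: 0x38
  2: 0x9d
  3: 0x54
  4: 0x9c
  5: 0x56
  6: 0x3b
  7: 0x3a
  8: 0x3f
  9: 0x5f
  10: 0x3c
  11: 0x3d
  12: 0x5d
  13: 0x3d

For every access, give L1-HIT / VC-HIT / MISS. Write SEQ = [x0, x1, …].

#0 0x38→b14/s6 MISS; vc=[]
#1 0x38→b14/s6 L1-HIT; vc=[]
#2 0x9d→b39/s7 MISS; vc=[]
#3 0x54→b21/s5 MISS; vc=[]
#4 0x9c→b39/s7 L1-HIT; vc=[]
#5 0x56→b21/s5 L1-HIT; vc=[]
#6 0x3b→b14/s6 L1-HIT; vc=[]
#7 0x3a→b14/s6 L1-HIT; vc=[]
#8 0x3f→b15/s7 MISS; vc=[39]
#9 0x5f→b23/s7 MISS; vc=[39,15]
#10 0x3c→b15/s7 VC-HIT; vc=[39,23]
#11 0x3d→b15/s7 L1-HIT; vc=[39,23]
#12 0x5d→b23/s7 VC-HIT; vc=[39,15]
#13 0x3d→b15/s7 VC-HIT; vc=[39,23]

SEQ = [MISS, L1-HIT, MISS, MISS, L1-HIT, L1-HIT, L1-HIT, L1-HIT, MISS, MISS, VC-HIT, L1-HIT, VC-HIT, VC-HIT]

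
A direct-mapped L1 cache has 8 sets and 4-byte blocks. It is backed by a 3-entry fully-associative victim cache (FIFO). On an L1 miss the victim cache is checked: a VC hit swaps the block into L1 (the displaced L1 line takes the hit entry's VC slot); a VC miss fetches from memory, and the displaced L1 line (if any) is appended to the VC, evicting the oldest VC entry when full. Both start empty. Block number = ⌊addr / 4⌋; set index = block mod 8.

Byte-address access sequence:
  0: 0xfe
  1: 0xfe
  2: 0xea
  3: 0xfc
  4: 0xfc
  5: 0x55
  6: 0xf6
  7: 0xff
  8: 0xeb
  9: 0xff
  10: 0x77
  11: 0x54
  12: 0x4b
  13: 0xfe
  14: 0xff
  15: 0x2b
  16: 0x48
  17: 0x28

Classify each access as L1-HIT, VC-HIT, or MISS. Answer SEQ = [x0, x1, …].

SEQ = [MISS, L1-HIT, MISS, L1-HIT, L1-HIT, MISS, MISS, L1-HIT, L1-HIT, L1-HIT, MISS, VC-HIT, MISS, L1-HIT, L1-HIT, MISS, VC-HIT, VC-HIT]

0: 0xfe (blk 63, set 7) → MISS  vc=[]
1: 0xfe (blk 63, set 7) → L1-HIT  vc=[]
2: 0xea (blk 58, set 2) → MISS  vc=[]
3: 0xfc (blk 63, set 7) → L1-HIT  vc=[]
4: 0xfc (blk 63, set 7) → L1-HIT  vc=[]
5: 0x55 (blk 21, set 5) → MISS  vc=[]
6: 0xf6 (blk 61, set 5) → MISS  vc=[21]
7: 0xff (blk 63, set 7) → L1-HIT  vc=[21]
8: 0xeb (blk 58, set 2) → L1-HIT  vc=[21]
9: 0xff (blk 63, set 7) → L1-HIT  vc=[21]
10: 0x77 (blk 29, set 5) → MISS  vc=[21, 61]
11: 0x54 (blk 21, set 5) → VC-HIT  vc=[29, 61]
12: 0x4b (blk 18, set 2) → MISS  vc=[29, 61, 58]
13: 0xfe (blk 63, set 7) → L1-HIT  vc=[29, 61, 58]
14: 0xff (blk 63, set 7) → L1-HIT  vc=[29, 61, 58]
15: 0x2b (blk 10, set 2) → MISS  vc=[61, 58, 18]
16: 0x48 (blk 18, set 2) → VC-HIT  vc=[61, 58, 10]
17: 0x28 (blk 10, set 2) → VC-HIT  vc=[61, 58, 18]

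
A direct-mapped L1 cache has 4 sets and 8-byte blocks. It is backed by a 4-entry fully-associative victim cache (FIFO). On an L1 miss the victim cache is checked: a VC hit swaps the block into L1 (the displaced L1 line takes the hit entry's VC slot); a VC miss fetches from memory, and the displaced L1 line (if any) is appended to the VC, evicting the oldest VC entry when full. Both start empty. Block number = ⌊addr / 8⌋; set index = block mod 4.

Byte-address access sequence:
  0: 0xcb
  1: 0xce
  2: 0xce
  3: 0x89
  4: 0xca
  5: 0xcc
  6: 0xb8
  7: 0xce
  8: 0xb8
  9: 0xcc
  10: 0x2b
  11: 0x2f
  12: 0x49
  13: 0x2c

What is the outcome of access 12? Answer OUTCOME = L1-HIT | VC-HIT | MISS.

0: 0xcb (blk 25, set 1) → MISS  vc=[]
1: 0xce (blk 25, set 1) → L1-HIT  vc=[]
2: 0xce (blk 25, set 1) → L1-HIT  vc=[]
3: 0x89 (blk 17, set 1) → MISS  vc=[25]
4: 0xca (blk 25, set 1) → VC-HIT  vc=[17]
5: 0xcc (blk 25, set 1) → L1-HIT  vc=[17]
6: 0xb8 (blk 23, set 3) → MISS  vc=[17]
7: 0xce (blk 25, set 1) → L1-HIT  vc=[17]
8: 0xb8 (blk 23, set 3) → L1-HIT  vc=[17]
9: 0xcc (blk 25, set 1) → L1-HIT  vc=[17]
10: 0x2b (blk 5, set 1) → MISS  vc=[17, 25]
11: 0x2f (blk 5, set 1) → L1-HIT  vc=[17, 25]
12: 0x49 (blk 9, set 1) → MISS  vc=[17, 25, 5]
13: 0x2c (blk 5, set 1) → VC-HIT  vc=[17, 25, 9]

OUTCOME = MISS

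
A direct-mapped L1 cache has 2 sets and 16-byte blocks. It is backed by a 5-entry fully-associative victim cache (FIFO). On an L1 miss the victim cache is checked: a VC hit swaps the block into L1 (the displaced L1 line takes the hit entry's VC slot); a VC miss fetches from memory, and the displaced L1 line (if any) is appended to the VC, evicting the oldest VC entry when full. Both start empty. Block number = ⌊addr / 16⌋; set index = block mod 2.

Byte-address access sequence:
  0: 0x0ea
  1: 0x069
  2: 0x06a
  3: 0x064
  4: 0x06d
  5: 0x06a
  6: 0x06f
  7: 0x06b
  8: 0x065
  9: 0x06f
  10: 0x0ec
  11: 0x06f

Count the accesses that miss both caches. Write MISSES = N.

MISSES = 2

#0 0xea→b14/s0 MISS; vc=[]
#1 0x69→b6/s0 MISS; vc=[14]
#2 0x6a→b6/s0 L1-HIT; vc=[14]
#3 0x64→b6/s0 L1-HIT; vc=[14]
#4 0x6d→b6/s0 L1-HIT; vc=[14]
#5 0x6a→b6/s0 L1-HIT; vc=[14]
#6 0x6f→b6/s0 L1-HIT; vc=[14]
#7 0x6b→b6/s0 L1-HIT; vc=[14]
#8 0x65→b6/s0 L1-HIT; vc=[14]
#9 0x6f→b6/s0 L1-HIT; vc=[14]
#10 0xec→b14/s0 VC-HIT; vc=[6]
#11 0x6f→b6/s0 VC-HIT; vc=[14]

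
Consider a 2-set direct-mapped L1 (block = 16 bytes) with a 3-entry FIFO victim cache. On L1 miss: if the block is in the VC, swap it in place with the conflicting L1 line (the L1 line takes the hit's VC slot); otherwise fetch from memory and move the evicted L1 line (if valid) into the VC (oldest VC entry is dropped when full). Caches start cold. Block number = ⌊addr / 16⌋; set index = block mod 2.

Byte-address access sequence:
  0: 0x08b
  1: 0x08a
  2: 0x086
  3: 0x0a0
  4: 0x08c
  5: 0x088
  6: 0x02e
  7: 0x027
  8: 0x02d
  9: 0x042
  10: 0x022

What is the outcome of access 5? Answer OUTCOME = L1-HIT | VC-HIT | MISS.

OUTCOME = L1-HIT

  [0] addr=0x8b blk=8 s=0: MISS | VC []
  [1] addr=0x8a blk=8 s=0: L1-HIT | VC []
  [2] addr=0x86 blk=8 s=0: L1-HIT | VC []
  [3] addr=0xa0 blk=10 s=0: MISS | VC [8]
  [4] addr=0x8c blk=8 s=0: VC-HIT | VC [10]
  [5] addr=0x88 blk=8 s=0: L1-HIT | VC [10]
  [6] addr=0x2e blk=2 s=0: MISS | VC [10, 8]
  [7] addr=0x27 blk=2 s=0: L1-HIT | VC [10, 8]
  [8] addr=0x2d blk=2 s=0: L1-HIT | VC [10, 8]
  [9] addr=0x42 blk=4 s=0: MISS | VC [10, 8, 2]
  [10] addr=0x22 blk=2 s=0: VC-HIT | VC [10, 8, 4]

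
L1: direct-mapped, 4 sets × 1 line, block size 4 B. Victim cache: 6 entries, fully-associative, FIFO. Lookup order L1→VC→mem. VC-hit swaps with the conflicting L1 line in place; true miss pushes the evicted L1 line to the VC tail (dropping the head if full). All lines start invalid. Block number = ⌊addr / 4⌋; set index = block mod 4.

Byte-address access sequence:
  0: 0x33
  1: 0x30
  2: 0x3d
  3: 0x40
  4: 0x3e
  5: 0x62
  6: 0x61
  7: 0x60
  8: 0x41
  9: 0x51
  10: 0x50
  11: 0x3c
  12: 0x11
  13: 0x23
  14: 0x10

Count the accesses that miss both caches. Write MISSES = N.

MISSES = 7

#0 0x33→b12/s0 MISS; vc=[]
#1 0x30→b12/s0 L1-HIT; vc=[]
#2 0x3d→b15/s3 MISS; vc=[]
#3 0x40→b16/s0 MISS; vc=[12]
#4 0x3e→b15/s3 L1-HIT; vc=[12]
#5 0x62→b24/s0 MISS; vc=[12,16]
#6 0x61→b24/s0 L1-HIT; vc=[12,16]
#7 0x60→b24/s0 L1-HIT; vc=[12,16]
#8 0x41→b16/s0 VC-HIT; vc=[12,24]
#9 0x51→b20/s0 MISS; vc=[12,24,16]
#10 0x50→b20/s0 L1-HIT; vc=[12,24,16]
#11 0x3c→b15/s3 L1-HIT; vc=[12,24,16]
#12 0x11→b4/s0 MISS; vc=[12,24,16,20]
#13 0x23→b8/s0 MISS; vc=[12,24,16,20,4]
#14 0x10→b4/s0 VC-HIT; vc=[12,24,16,20,8]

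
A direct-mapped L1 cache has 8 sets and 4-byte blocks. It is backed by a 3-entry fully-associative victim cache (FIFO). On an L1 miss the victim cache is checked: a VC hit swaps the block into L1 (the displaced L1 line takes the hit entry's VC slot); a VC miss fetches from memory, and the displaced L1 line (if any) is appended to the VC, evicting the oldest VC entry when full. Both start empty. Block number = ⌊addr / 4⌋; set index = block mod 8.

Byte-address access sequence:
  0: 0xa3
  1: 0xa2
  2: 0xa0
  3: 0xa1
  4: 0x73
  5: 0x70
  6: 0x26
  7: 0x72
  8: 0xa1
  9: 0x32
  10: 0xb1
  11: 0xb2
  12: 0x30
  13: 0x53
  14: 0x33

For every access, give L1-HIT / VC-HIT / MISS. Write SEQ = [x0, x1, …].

SEQ = [MISS, L1-HIT, L1-HIT, L1-HIT, MISS, L1-HIT, MISS, L1-HIT, L1-HIT, MISS, MISS, L1-HIT, VC-HIT, MISS, VC-HIT]

  [0] addr=0xa3 blk=40 s=0: MISS | VC []
  [1] addr=0xa2 blk=40 s=0: L1-HIT | VC []
  [2] addr=0xa0 blk=40 s=0: L1-HIT | VC []
  [3] addr=0xa1 blk=40 s=0: L1-HIT | VC []
  [4] addr=0x73 blk=28 s=4: MISS | VC []
  [5] addr=0x70 blk=28 s=4: L1-HIT | VC []
  [6] addr=0x26 blk=9 s=1: MISS | VC []
  [7] addr=0x72 blk=28 s=4: L1-HIT | VC []
  [8] addr=0xa1 blk=40 s=0: L1-HIT | VC []
  [9] addr=0x32 blk=12 s=4: MISS | VC [28]
  [10] addr=0xb1 blk=44 s=4: MISS | VC [28, 12]
  [11] addr=0xb2 blk=44 s=4: L1-HIT | VC [28, 12]
  [12] addr=0x30 blk=12 s=4: VC-HIT | VC [28, 44]
  [13] addr=0x53 blk=20 s=4: MISS | VC [28, 44, 12]
  [14] addr=0x33 blk=12 s=4: VC-HIT | VC [28, 44, 20]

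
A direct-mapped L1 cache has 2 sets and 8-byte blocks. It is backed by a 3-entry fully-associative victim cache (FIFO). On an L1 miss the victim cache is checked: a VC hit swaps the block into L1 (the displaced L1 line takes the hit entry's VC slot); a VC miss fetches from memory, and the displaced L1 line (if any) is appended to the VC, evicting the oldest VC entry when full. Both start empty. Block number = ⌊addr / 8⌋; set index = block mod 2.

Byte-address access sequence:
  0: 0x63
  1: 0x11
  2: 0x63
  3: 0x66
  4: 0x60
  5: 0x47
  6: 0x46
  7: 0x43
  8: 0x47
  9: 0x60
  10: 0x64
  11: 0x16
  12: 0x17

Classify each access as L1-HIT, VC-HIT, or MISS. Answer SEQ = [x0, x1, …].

SEQ = [MISS, MISS, VC-HIT, L1-HIT, L1-HIT, MISS, L1-HIT, L1-HIT, L1-HIT, VC-HIT, L1-HIT, VC-HIT, L1-HIT]

0: 0x63 (blk 12, set 0) → MISS  vc=[]
1: 0x11 (blk 2, set 0) → MISS  vc=[12]
2: 0x63 (blk 12, set 0) → VC-HIT  vc=[2]
3: 0x66 (blk 12, set 0) → L1-HIT  vc=[2]
4: 0x60 (blk 12, set 0) → L1-HIT  vc=[2]
5: 0x47 (blk 8, set 0) → MISS  vc=[2, 12]
6: 0x46 (blk 8, set 0) → L1-HIT  vc=[2, 12]
7: 0x43 (blk 8, set 0) → L1-HIT  vc=[2, 12]
8: 0x47 (blk 8, set 0) → L1-HIT  vc=[2, 12]
9: 0x60 (blk 12, set 0) → VC-HIT  vc=[2, 8]
10: 0x64 (blk 12, set 0) → L1-HIT  vc=[2, 8]
11: 0x16 (blk 2, set 0) → VC-HIT  vc=[12, 8]
12: 0x17 (blk 2, set 0) → L1-HIT  vc=[12, 8]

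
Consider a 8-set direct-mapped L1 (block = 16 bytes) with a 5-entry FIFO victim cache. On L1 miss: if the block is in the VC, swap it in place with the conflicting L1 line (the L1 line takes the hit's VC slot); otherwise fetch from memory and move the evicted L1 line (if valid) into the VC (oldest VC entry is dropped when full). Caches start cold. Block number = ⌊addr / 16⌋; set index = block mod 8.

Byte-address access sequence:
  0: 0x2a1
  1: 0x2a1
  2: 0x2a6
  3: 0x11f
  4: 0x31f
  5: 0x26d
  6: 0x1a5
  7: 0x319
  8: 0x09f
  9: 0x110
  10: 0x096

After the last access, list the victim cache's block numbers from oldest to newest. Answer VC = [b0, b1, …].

VC = [17, 42, 49]

0: 0x2a1 (blk 42, set 2) → MISS  vc=[]
1: 0x2a1 (blk 42, set 2) → L1-HIT  vc=[]
2: 0x2a6 (blk 42, set 2) → L1-HIT  vc=[]
3: 0x11f (blk 17, set 1) → MISS  vc=[]
4: 0x31f (blk 49, set 1) → MISS  vc=[17]
5: 0x26d (blk 38, set 6) → MISS  vc=[17]
6: 0x1a5 (blk 26, set 2) → MISS  vc=[17, 42]
7: 0x319 (blk 49, set 1) → L1-HIT  vc=[17, 42]
8: 0x9f (blk 9, set 1) → MISS  vc=[17, 42, 49]
9: 0x110 (blk 17, set 1) → VC-HIT  vc=[9, 42, 49]
10: 0x96 (blk 9, set 1) → VC-HIT  vc=[17, 42, 49]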